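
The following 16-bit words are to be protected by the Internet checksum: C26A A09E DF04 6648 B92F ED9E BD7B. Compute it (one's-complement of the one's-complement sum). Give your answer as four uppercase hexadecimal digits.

One's-complement addition (fold any carry out of bit 15 back into bit 0):
  0xC26A + 0xA09E = 0x16308 → wrap carry → 0x6309
  0x6309 + 0xDF04 = 0x1420D → wrap carry → 0x420E
  0x420E + 0x6648 = 0x0A856
  0xA856 + 0xB92F = 0x16185 → wrap carry → 0x6186
  0x6186 + 0xED9E = 0x14F24 → wrap carry → 0x4F25
  0x4F25 + 0xBD7B = 0x10CA0 → wrap carry → 0x0CA1
One's-complement sum = 0x0CA1.
Checksum = ~0x0CA1 & 0xFFFF = 0xF35E.

F35E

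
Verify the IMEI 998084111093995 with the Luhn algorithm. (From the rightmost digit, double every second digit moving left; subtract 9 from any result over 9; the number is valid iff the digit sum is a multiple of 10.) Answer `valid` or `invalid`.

From the right, keep odd positions and double even positions (subtract 9 from any doubled value over 9):
  doubled (positions 2,4,...): 9 6 0 2 8 0 9 → sum 34
  kept (positions 1,3,...): 5 9 9 1 1 8 8 9 → sum 50
Total = 84.
84 mod 10 = 4, so the number is invalid.

invalid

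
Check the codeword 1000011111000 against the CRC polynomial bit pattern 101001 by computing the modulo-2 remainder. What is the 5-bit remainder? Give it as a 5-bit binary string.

10000

Modulo-2 division of 1000011111000 by 101001:
  pos 0: 100001 XOR 101001 = 001000
  pos 2: 100011 XOR 101001 = 001010
  pos 4: 101011 XOR 101001 = 000010
Remainder = 10000 (nonzero — an error is detected).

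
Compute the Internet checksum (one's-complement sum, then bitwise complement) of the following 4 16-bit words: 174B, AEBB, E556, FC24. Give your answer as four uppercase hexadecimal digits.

One's-complement addition (fold any carry out of bit 15 back into bit 0):
  0x174B + 0xAEBB = 0x0C606
  0xC606 + 0xE556 = 0x1AB5C → wrap carry → 0xAB5D
  0xAB5D + 0xFC24 = 0x1A781 → wrap carry → 0xA782
One's-complement sum = 0xA782.
Checksum = ~0xA782 & 0xFFFF = 0x587D.

587D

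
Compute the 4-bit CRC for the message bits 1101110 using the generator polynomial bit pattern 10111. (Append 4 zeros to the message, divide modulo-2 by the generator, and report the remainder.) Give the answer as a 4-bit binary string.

1000

Append 4 zeros: 11011100000. Divide by 10111 (XOR where the leading bit is 1):
  pos 0: 11011 XOR 10111 = 01100
  pos 1: 11001 XOR 10111 = 01110
  pos 2: 11100 XOR 10111 = 01011
  pos 3: 10110 XOR 10111 = 00001
Remainder (last 4 bits) = 1000. This is the CRC / FCS.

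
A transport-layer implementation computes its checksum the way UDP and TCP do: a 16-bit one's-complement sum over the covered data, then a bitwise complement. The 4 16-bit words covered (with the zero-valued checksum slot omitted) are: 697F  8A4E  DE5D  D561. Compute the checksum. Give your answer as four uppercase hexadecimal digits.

One's-complement addition (fold any carry out of bit 15 back into bit 0):
  0x697F + 0x8A4E = 0x0F3CD
  0xF3CD + 0xDE5D = 0x1D22A → wrap carry → 0xD22B
  0xD22B + 0xD561 = 0x1A78C → wrap carry → 0xA78D
One's-complement sum = 0xA78D.
Checksum = ~0xA78D & 0xFFFF = 0x5872.

5872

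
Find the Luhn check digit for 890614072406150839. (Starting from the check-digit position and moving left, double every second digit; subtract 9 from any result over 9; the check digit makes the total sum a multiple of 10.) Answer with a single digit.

2

Partial digits right→left: 9 3 8 0 5 1 6 0 4 2 7 0 4 1 6 0 9 8
Double every second digit counting from the check-digit position (so the 1st, 3rd, 5th, ... of the partial from the right).
  doubled (with −9 where >9): 9 7 1 3 8 5 8 3 9 → sum 53
  kept as-is: 3 0 1 0 2 0 1 0 8 → sum 15
Total = 53 + 15 = 68.
Check digit = (10 − (68 mod 10)) mod 10 = 2.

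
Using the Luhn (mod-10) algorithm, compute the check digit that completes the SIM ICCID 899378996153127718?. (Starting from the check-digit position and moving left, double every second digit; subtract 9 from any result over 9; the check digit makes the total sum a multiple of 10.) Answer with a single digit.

Partial digits right→left: 8 1 7 7 2 1 3 5 1 6 9 9 8 7 3 9 9 8
Double every second digit counting from the check-digit position (so the 1st, 3rd, 5th, ... of the partial from the right).
  doubled (with −9 where >9): 7 5 4 6 2 9 7 6 9 → sum 55
  kept as-is: 1 7 1 5 6 9 7 9 8 → sum 53
Total = 55 + 53 = 108.
Check digit = (10 − (108 mod 10)) mod 10 = 2.

2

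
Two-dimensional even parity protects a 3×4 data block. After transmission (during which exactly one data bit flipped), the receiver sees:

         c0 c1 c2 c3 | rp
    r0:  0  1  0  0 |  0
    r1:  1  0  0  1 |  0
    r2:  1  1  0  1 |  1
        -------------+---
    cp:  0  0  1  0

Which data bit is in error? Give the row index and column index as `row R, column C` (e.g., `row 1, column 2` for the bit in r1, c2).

Recompute each row's even parity and compare to rp:
  r0: data parity 1, sent rp 0 → mismatch
  r1: data parity 0, sent rp 0 → ok
  r2: data parity 1, sent rp 1 → ok
Recompute each column's even parity and compare to cp:
  c0: data parity 0, sent cp 0 → ok
  c1: data parity 0, sent cp 0 → ok
  c2: data parity 0, sent cp 1 → mismatch
  c3: data parity 0, sent cp 0 → ok
Exactly one row (r0) and one column (c2) fail → the flipped bit is at their intersection.

row 0, column 2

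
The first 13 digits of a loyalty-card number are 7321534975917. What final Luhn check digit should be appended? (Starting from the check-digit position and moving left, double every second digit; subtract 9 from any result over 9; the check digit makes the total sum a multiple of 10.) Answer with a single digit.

Partial digits right→left: 7 1 9 5 7 9 4 3 5 1 2 3 7
Double every second digit counting from the check-digit position (so the 1st, 3rd, 5th, ... of the partial from the right).
  doubled (with −9 where >9): 5 9 5 8 1 4 5 → sum 37
  kept as-is: 1 5 9 3 1 3 → sum 22
Total = 37 + 22 = 59.
Check digit = (10 − (59 mod 10)) mod 10 = 1.

1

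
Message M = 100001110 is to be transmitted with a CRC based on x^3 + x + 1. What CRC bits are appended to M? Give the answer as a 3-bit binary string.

010

Append 3 zeros: 100001110000. Divide by 1011 (XOR where the leading bit is 1):
  pos 0: 1000 XOR 1011 = 0011
  pos 2: 1101 XOR 1011 = 0110
  pos 3: 1101 XOR 1011 = 0110
  pos 4: 1101 XOR 1011 = 0110
  pos 5: 1100 XOR 1011 = 0111
  pos 6: 1110 XOR 1011 = 0101
  pos 7: 1010 XOR 1011 = 0001
Remainder (last 3 bits) = 010. This is the CRC / FCS.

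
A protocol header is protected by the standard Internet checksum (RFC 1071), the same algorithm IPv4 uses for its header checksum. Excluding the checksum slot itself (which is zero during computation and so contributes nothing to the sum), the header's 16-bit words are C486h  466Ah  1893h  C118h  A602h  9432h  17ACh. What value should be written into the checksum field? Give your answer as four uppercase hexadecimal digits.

C981

One's-complement addition (fold any carry out of bit 15 back into bit 0):
  0xC486 + 0x466A = 0x10AF0 → wrap carry → 0x0AF1
  0x0AF1 + 0x1893 = 0x02384
  0x2384 + 0xC118 = 0x0E49C
  0xE49C + 0xA602 = 0x18A9E → wrap carry → 0x8A9F
  0x8A9F + 0x9432 = 0x11ED1 → wrap carry → 0x1ED2
  0x1ED2 + 0x17AC = 0x0367E
One's-complement sum = 0x367E.
Checksum = ~0x367E & 0xFFFF = 0xC981.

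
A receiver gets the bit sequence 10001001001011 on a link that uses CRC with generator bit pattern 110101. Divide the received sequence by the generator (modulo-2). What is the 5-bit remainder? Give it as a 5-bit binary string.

Modulo-2 division of 10001001001011 by 110101:
  pos 0: 100010 XOR 110101 = 010111
  pos 1: 101110 XOR 110101 = 011011
  pos 2: 110111 XOR 110101 = 000010
  pos 6: 100010 XOR 110101 = 010111
  pos 7: 101111 XOR 110101 = 011010
  pos 8: 110101 XOR 110101 = 000000
Remainder = 00000 (zero — the frame passes the CRC check).

00000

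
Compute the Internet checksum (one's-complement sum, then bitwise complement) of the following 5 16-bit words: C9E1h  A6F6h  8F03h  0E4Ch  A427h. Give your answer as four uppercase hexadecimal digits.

One's-complement addition (fold any carry out of bit 15 back into bit 0):
  0xC9E1 + 0xA6F6 = 0x170D7 → wrap carry → 0x70D8
  0x70D8 + 0x8F03 = 0x0FFDB
  0xFFDB + 0x0E4C = 0x10E27 → wrap carry → 0x0E28
  0x0E28 + 0xA427 = 0x0B24F
One's-complement sum = 0xB24F.
Checksum = ~0xB24F & 0xFFFF = 0x4DB0.

4DB0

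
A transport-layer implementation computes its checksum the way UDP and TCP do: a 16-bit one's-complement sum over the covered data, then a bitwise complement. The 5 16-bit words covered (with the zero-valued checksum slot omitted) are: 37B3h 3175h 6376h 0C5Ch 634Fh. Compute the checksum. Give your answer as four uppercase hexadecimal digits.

One's-complement addition (fold any carry out of bit 15 back into bit 0):
  0x37B3 + 0x3175 = 0x06928
  0x6928 + 0x6376 = 0x0CC9E
  0xCC9E + 0x0C5C = 0x0D8FA
  0xD8FA + 0x634F = 0x13C49 → wrap carry → 0x3C4A
One's-complement sum = 0x3C4A.
Checksum = ~0x3C4A & 0xFFFF = 0xC3B5.

C3B5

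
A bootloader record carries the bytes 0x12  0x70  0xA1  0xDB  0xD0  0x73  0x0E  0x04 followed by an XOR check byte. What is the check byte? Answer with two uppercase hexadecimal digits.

B1

XOR the bytes together:
  start with 0x12
  0x12 ⊕ 0x70 = 0x62
  0x62 ⊕ 0xA1 = 0xC3
  0xC3 ⊕ 0xDB = 0x18
  0x18 ⊕ 0xD0 = 0xC8
  0xC8 ⊕ 0x73 = 0xBB
  0xBB ⊕ 0x0E = 0xB5
  0xB5 ⊕ 0x04 = 0xB1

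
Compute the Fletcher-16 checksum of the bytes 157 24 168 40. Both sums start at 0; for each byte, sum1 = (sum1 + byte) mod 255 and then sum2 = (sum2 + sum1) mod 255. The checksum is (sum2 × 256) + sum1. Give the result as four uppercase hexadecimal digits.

Running sums (mod 255):
  after byte 0 (157): sum1=157, sum2=157
  after byte 1 (24): sum1=181, sum2=83
  after byte 2 (168): sum1=94, sum2=177
  after byte 3 (40): sum1=134, sum2=56
Checksum = sum2·256 + sum1 = 56·256 + 134 = 14470 = 0x3886.

3886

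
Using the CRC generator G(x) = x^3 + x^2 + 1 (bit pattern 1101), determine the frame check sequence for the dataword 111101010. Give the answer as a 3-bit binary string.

101

Append 3 zeros: 111101010000. Divide by 1101 (XOR where the leading bit is 1):
  pos 0: 1111 XOR 1101 = 0010
  pos 2: 1001 XOR 1101 = 0100
  pos 3: 1000 XOR 1101 = 0101
  pos 4: 1011 XOR 1101 = 0110
  pos 5: 1100 XOR 1101 = 0001
  pos 8: 1000 XOR 1101 = 0101
Remainder (last 3 bits) = 101. This is the CRC / FCS.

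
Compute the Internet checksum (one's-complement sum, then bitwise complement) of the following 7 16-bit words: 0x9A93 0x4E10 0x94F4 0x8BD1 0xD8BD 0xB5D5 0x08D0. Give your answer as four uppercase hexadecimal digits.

5F32

One's-complement addition (fold any carry out of bit 15 back into bit 0):
  0x9A93 + 0x4E10 = 0x0E8A3
  0xE8A3 + 0x94F4 = 0x17D97 → wrap carry → 0x7D98
  0x7D98 + 0x8BD1 = 0x10969 → wrap carry → 0x096A
  0x096A + 0xD8BD = 0x0E227
  0xE227 + 0xB5D5 = 0x197FC → wrap carry → 0x97FD
  0x97FD + 0x08D0 = 0x0A0CD
One's-complement sum = 0xA0CD.
Checksum = ~0xA0CD & 0xFFFF = 0x5F32.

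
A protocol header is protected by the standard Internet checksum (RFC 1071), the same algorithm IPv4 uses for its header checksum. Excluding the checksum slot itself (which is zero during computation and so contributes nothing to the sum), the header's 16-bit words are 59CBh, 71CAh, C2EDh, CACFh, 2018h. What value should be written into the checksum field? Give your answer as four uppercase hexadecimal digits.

One's-complement addition (fold any carry out of bit 15 back into bit 0):
  0x59CB + 0x71CA = 0x0CB95
  0xCB95 + 0xC2ED = 0x18E82 → wrap carry → 0x8E83
  0x8E83 + 0xCACF = 0x15952 → wrap carry → 0x5953
  0x5953 + 0x2018 = 0x0796B
One's-complement sum = 0x796B.
Checksum = ~0x796B & 0xFFFF = 0x8694.

8694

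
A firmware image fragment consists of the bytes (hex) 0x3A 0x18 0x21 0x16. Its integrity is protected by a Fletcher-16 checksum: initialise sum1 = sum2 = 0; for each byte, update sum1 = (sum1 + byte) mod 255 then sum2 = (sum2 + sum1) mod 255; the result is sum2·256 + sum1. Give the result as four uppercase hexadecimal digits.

8989

Running sums (mod 255):
  after byte 0 (0x3A): sum1=58, sum2=58
  after byte 1 (0x18): sum1=82, sum2=140
  after byte 2 (0x21): sum1=115, sum2=0
  after byte 3 (0x16): sum1=137, sum2=137
Checksum = sum2·256 + sum1 = 137·256 + 137 = 35209 = 0x8989.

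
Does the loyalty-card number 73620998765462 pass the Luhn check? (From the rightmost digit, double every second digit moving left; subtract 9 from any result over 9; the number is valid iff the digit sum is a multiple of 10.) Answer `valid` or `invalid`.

valid

From the right, keep odd positions and double even positions (subtract 9 from any doubled value over 9):
  doubled (positions 2,4,...): 3 1 5 9 0 3 5 → sum 26
  kept (positions 1,3,...): 2 4 6 8 9 2 3 → sum 34
Total = 60.
60 mod 10 = 0, so the number is valid.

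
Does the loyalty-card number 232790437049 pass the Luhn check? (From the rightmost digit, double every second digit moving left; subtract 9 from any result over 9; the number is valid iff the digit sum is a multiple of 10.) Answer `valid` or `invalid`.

valid

From the right, keep odd positions and double even positions (subtract 9 from any doubled value over 9):
  doubled (positions 2,4,...): 8 5 8 9 4 4 → sum 38
  kept (positions 1,3,...): 9 0 3 0 7 3 → sum 22
Total = 60.
60 mod 10 = 0, so the number is valid.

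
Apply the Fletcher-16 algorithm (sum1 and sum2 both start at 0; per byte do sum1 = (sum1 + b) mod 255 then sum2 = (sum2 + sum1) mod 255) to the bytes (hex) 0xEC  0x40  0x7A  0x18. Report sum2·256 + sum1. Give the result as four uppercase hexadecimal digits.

Running sums (mod 255):
  after byte 0 (0xEC): sum1=236, sum2=236
  after byte 1 (0x40): sum1=45, sum2=26
  after byte 2 (0x7A): sum1=167, sum2=193
  after byte 3 (0x18): sum1=191, sum2=129
Checksum = sum2·256 + sum1 = 129·256 + 191 = 33215 = 0x81BF.

81BF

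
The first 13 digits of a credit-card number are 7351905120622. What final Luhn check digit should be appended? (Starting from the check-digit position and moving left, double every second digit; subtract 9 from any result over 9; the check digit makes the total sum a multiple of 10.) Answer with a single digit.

Partial digits right→left: 2 2 6 0 2 1 5 0 9 1 5 3 7
Double every second digit counting from the check-digit position (so the 1st, 3rd, 5th, ... of the partial from the right).
  doubled (with −9 where >9): 4 3 4 1 9 1 5 → sum 27
  kept as-is: 2 0 1 0 1 3 → sum 7
Total = 27 + 7 = 34.
Check digit = (10 − (34 mod 10)) mod 10 = 6.

6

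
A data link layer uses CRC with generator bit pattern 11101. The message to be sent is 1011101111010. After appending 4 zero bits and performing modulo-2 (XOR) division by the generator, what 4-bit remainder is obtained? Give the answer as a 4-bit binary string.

0100

Append 4 zeros: 10111011110100000. Divide by 11101 (XOR where the leading bit is 1):
  pos 0: 10111 XOR 11101 = 01010
  pos 1: 10100 XOR 11101 = 01001
  pos 2: 10011 XOR 11101 = 01110
  pos 3: 11101 XOR 11101 = 00000
  pos 8: 11010 XOR 11101 = 00111
  pos 10: 11100 XOR 11101 = 00001
Remainder (last 4 bits) = 0100. This is the CRC / FCS.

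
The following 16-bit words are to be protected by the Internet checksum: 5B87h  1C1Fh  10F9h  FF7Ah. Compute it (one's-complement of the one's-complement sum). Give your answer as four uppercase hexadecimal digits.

77E5

One's-complement addition (fold any carry out of bit 15 back into bit 0):
  0x5B87 + 0x1C1F = 0x077A6
  0x77A6 + 0x10F9 = 0x0889F
  0x889F + 0xFF7A = 0x18819 → wrap carry → 0x881A
One's-complement sum = 0x881A.
Checksum = ~0x881A & 0xFFFF = 0x77E5.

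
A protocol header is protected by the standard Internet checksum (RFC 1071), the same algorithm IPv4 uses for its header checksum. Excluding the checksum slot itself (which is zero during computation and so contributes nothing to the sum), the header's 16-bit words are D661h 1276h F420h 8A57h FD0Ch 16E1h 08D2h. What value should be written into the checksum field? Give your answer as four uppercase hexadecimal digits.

One's-complement addition (fold any carry out of bit 15 back into bit 0):
  0xD661 + 0x1276 = 0x0E8D7
  0xE8D7 + 0xF420 = 0x1DCF7 → wrap carry → 0xDCF8
  0xDCF8 + 0x8A57 = 0x1674F → wrap carry → 0x6750
  0x6750 + 0xFD0C = 0x1645C → wrap carry → 0x645D
  0x645D + 0x16E1 = 0x07B3E
  0x7B3E + 0x08D2 = 0x08410
One's-complement sum = 0x8410.
Checksum = ~0x8410 & 0xFFFF = 0x7BEF.

7BEF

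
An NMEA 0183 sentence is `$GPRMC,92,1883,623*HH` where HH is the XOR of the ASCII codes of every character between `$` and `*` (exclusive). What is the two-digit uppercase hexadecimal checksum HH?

XOR the ASCII codes of the payload characters:
  'G' = 0x47 → acc = 0x47
  'P' = 0x50 → acc = 0x17
  'R' = 0x52 → acc = 0x45
  'M' = 0x4D → acc = 0x08
  'C' = 0x43 → acc = 0x4B
  ',' = 0x2C → acc = 0x67
  '9' = 0x39 → acc = 0x5E
  '2' = 0x32 → acc = 0x6C
  ',' = 0x2C → acc = 0x40
  '1' = 0x31 → acc = 0x71
  '8' = 0x38 → acc = 0x49
  '8' = 0x38 → acc = 0x71
  '3' = 0x33 → acc = 0x42
  ',' = 0x2C → acc = 0x6E
  '6' = 0x36 → acc = 0x58
  '2' = 0x32 → acc = 0x6A
  '3' = 0x33 → acc = 0x59
Checksum = 0x59.

59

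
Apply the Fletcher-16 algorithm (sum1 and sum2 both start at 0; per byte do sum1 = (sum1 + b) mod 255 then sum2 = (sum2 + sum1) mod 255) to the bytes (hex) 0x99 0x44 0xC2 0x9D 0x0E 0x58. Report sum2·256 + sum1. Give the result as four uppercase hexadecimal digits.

Running sums (mod 255):
  after byte 0 (0x99): sum1=153, sum2=153
  after byte 1 (0x44): sum1=221, sum2=119
  after byte 2 (0xC2): sum1=160, sum2=24
  after byte 3 (0x9D): sum1=62, sum2=86
  after byte 4 (0x0E): sum1=76, sum2=162
  after byte 5 (0x58): sum1=164, sum2=71
Checksum = sum2·256 + sum1 = 71·256 + 164 = 18340 = 0x47A4.

47A4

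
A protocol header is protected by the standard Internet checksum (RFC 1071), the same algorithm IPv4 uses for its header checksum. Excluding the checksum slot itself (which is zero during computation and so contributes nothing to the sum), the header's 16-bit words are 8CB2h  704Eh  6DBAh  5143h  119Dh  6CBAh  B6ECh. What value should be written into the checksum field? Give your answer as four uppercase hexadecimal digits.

One's-complement addition (fold any carry out of bit 15 back into bit 0):
  0x8CB2 + 0x704E = 0x0FD00
  0xFD00 + 0x6DBA = 0x16ABA → wrap carry → 0x6ABB
  0x6ABB + 0x5143 = 0x0BBFE
  0xBBFE + 0x119D = 0x0CD9B
  0xCD9B + 0x6CBA = 0x13A55 → wrap carry → 0x3A56
  0x3A56 + 0xB6EC = 0x0F142
One's-complement sum = 0xF142.
Checksum = ~0xF142 & 0xFFFF = 0x0EBD.

0EBD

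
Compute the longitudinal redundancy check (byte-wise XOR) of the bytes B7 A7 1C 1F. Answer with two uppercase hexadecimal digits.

13

XOR the bytes together:
  start with 0xB7
  0xB7 ⊕ 0xA7 = 0x10
  0x10 ⊕ 0x1C = 0x0C
  0x0C ⊕ 0x1F = 0x13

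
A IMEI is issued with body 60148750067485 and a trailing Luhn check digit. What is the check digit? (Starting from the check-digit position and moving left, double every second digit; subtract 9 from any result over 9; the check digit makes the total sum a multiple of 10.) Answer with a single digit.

0

Partial digits right→left: 5 8 4 7 6 0 0 5 7 8 4 1 0 6
Double every second digit counting from the check-digit position (so the 1st, 3rd, 5th, ... of the partial from the right).
  doubled (with −9 where >9): 1 8 3 0 5 8 0 → sum 25
  kept as-is: 8 7 0 5 8 1 6 → sum 35
Total = 25 + 35 = 60.
Check digit = (10 − (60 mod 10)) mod 10 = 0.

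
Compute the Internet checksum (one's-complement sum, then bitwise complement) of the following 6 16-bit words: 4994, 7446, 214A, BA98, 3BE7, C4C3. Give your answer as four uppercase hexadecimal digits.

6597

One's-complement addition (fold any carry out of bit 15 back into bit 0):
  0x4994 + 0x7446 = 0x0BDDA
  0xBDDA + 0x214A = 0x0DF24
  0xDF24 + 0xBA98 = 0x199BC → wrap carry → 0x99BD
  0x99BD + 0x3BE7 = 0x0D5A4
  0xD5A4 + 0xC4C3 = 0x19A67 → wrap carry → 0x9A68
One's-complement sum = 0x9A68.
Checksum = ~0x9A68 & 0xFFFF = 0x6597.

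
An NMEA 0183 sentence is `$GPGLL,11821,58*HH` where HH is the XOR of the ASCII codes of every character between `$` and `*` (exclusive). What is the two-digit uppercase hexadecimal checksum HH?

XOR the ASCII codes of the payload characters:
  'G' = 0x47 → acc = 0x47
  'P' = 0x50 → acc = 0x17
  'G' = 0x47 → acc = 0x50
  'L' = 0x4C → acc = 0x1C
  'L' = 0x4C → acc = 0x50
  ',' = 0x2C → acc = 0x7C
  '1' = 0x31 → acc = 0x4D
  '1' = 0x31 → acc = 0x7C
  '8' = 0x38 → acc = 0x44
  '2' = 0x32 → acc = 0x76
  '1' = 0x31 → acc = 0x47
  ',' = 0x2C → acc = 0x6B
  '5' = 0x35 → acc = 0x5E
  '8' = 0x38 → acc = 0x66
Checksum = 0x66.

66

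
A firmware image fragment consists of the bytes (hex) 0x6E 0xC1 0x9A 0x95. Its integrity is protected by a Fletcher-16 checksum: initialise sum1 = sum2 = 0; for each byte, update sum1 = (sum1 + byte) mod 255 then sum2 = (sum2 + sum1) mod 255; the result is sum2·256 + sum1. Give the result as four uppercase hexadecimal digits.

Running sums (mod 255):
  after byte 0 (0x6E): sum1=110, sum2=110
  after byte 1 (0xC1): sum1=48, sum2=158
  after byte 2 (0x9A): sum1=202, sum2=105
  after byte 3 (0x95): sum1=96, sum2=201
Checksum = sum2·256 + sum1 = 201·256 + 96 = 51552 = 0xC960.

C960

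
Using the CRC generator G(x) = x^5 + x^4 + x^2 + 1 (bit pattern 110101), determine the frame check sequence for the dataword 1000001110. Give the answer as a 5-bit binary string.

11000

Append 5 zeros: 100000111000000. Divide by 110101 (XOR where the leading bit is 1):
  pos 0: 100000 XOR 110101 = 010101
  pos 1: 101011 XOR 110101 = 011110
  pos 2: 111101 XOR 110101 = 001000
  pos 4: 100010 XOR 110101 = 010111
  pos 5: 101110 XOR 110101 = 011011
  pos 6: 110110 XOR 110101 = 000011
Remainder (last 5 bits) = 11000. This is the CRC / FCS.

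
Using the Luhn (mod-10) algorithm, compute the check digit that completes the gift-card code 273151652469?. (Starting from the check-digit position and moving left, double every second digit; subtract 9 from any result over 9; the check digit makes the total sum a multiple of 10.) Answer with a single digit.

9

Partial digits right→left: 9 6 4 2 5 6 1 5 1 3 7 2
Double every second digit counting from the check-digit position (so the 1st, 3rd, 5th, ... of the partial from the right).
  doubled (with −9 where >9): 9 8 1 2 2 5 → sum 27
  kept as-is: 6 2 6 5 3 2 → sum 24
Total = 27 + 24 = 51.
Check digit = (10 − (51 mod 10)) mod 10 = 9.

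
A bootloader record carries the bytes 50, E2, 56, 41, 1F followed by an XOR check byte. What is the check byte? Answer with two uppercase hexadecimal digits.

BA

XOR the bytes together:
  start with 0x50
  0x50 ⊕ 0xE2 = 0xB2
  0xB2 ⊕ 0x56 = 0xE4
  0xE4 ⊕ 0x41 = 0xA5
  0xA5 ⊕ 0x1F = 0xBA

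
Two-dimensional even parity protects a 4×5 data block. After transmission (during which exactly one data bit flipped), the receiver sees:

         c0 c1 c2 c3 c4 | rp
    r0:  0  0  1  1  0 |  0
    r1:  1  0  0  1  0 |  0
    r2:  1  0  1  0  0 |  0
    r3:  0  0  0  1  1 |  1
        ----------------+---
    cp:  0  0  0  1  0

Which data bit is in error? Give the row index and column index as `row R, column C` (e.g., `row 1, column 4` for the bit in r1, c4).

Recompute each row's even parity and compare to rp:
  r0: data parity 0, sent rp 0 → ok
  r1: data parity 0, sent rp 0 → ok
  r2: data parity 0, sent rp 0 → ok
  r3: data parity 0, sent rp 1 → mismatch
Recompute each column's even parity and compare to cp:
  c0: data parity 0, sent cp 0 → ok
  c1: data parity 0, sent cp 0 → ok
  c2: data parity 0, sent cp 0 → ok
  c3: data parity 1, sent cp 1 → ok
  c4: data parity 1, sent cp 0 → mismatch
Exactly one row (r3) and one column (c4) fail → the flipped bit is at their intersection.

row 3, column 4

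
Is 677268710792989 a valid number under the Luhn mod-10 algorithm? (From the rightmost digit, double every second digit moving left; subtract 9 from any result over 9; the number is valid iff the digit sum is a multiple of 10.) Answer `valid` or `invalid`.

invalid

From the right, keep odd positions and double even positions (subtract 9 from any doubled value over 9):
  doubled (positions 2,4,...): 7 4 5 2 7 4 5 → sum 34
  kept (positions 1,3,...): 9 9 9 0 7 6 7 6 → sum 53
Total = 87.
87 mod 10 = 7, so the number is invalid.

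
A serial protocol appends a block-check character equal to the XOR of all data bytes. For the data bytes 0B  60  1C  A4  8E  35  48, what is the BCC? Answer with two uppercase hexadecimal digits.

20

XOR the bytes together:
  start with 0x0B
  0x0B ⊕ 0x60 = 0x6B
  0x6B ⊕ 0x1C = 0x77
  0x77 ⊕ 0xA4 = 0xD3
  0xD3 ⊕ 0x8E = 0x5D
  0x5D ⊕ 0x35 = 0x68
  0x68 ⊕ 0x48 = 0x20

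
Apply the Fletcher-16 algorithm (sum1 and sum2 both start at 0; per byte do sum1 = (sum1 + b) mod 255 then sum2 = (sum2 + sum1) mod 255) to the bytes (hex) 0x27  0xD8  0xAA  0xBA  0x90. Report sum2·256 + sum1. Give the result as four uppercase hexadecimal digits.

Running sums (mod 255):
  after byte 0 (0x27): sum1=39, sum2=39
  after byte 1 (0xD8): sum1=0, sum2=39
  after byte 2 (0xAA): sum1=170, sum2=209
  after byte 3 (0xBA): sum1=101, sum2=55
  after byte 4 (0x90): sum1=245, sum2=45
Checksum = sum2·256 + sum1 = 45·256 + 245 = 11765 = 0x2DF5.

2DF5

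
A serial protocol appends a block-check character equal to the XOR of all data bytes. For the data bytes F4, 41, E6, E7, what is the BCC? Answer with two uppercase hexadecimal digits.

XOR the bytes together:
  start with 0xF4
  0xF4 ⊕ 0x41 = 0xB5
  0xB5 ⊕ 0xE6 = 0x53
  0x53 ⊕ 0xE7 = 0xB4

B4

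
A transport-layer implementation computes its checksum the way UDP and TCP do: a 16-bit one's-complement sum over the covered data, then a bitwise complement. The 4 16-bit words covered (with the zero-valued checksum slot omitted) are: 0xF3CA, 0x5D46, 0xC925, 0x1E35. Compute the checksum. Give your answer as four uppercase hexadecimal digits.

One's-complement addition (fold any carry out of bit 15 back into bit 0):
  0xF3CA + 0x5D46 = 0x15110 → wrap carry → 0x5111
  0x5111 + 0xC925 = 0x11A36 → wrap carry → 0x1A37
  0x1A37 + 0x1E35 = 0x0386C
One's-complement sum = 0x386C.
Checksum = ~0x386C & 0xFFFF = 0xC793.

C793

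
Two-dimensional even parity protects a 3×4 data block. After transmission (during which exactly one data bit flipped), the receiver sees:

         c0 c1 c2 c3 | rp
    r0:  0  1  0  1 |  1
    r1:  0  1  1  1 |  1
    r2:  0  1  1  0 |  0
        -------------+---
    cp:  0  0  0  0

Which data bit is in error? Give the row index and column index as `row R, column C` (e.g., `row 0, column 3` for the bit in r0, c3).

Recompute each row's even parity and compare to rp:
  r0: data parity 0, sent rp 1 → mismatch
  r1: data parity 1, sent rp 1 → ok
  r2: data parity 0, sent rp 0 → ok
Recompute each column's even parity and compare to cp:
  c0: data parity 0, sent cp 0 → ok
  c1: data parity 1, sent cp 0 → mismatch
  c2: data parity 0, sent cp 0 → ok
  c3: data parity 0, sent cp 0 → ok
Exactly one row (r0) and one column (c1) fail → the flipped bit is at their intersection.

row 0, column 1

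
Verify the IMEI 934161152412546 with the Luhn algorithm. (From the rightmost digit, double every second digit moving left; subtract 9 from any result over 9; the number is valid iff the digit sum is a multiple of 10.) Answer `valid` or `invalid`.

From the right, keep odd positions and double even positions (subtract 9 from any doubled value over 9):
  doubled (positions 2,4,...): 8 4 8 1 2 2 6 → sum 31
  kept (positions 1,3,...): 6 5 1 2 1 6 4 9 → sum 34
Total = 65.
65 mod 10 = 5, so the number is invalid.

invalid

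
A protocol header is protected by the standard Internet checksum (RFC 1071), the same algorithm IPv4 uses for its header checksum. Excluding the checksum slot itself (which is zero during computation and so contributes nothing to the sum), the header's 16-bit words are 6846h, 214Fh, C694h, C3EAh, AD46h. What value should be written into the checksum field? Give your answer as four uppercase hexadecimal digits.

One's-complement addition (fold any carry out of bit 15 back into bit 0):
  0x6846 + 0x214F = 0x08995
  0x8995 + 0xC694 = 0x15029 → wrap carry → 0x502A
  0x502A + 0xC3EA = 0x11414 → wrap carry → 0x1415
  0x1415 + 0xAD46 = 0x0C15B
One's-complement sum = 0xC15B.
Checksum = ~0xC15B & 0xFFFF = 0x3EA4.

3EA4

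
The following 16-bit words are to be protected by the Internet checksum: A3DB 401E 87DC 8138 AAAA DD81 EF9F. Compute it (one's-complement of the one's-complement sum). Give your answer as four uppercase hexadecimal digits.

9B24

One's-complement addition (fold any carry out of bit 15 back into bit 0):
  0xA3DB + 0x401E = 0x0E3F9
  0xE3F9 + 0x87DC = 0x16BD5 → wrap carry → 0x6BD6
  0x6BD6 + 0x8138 = 0x0ED0E
  0xED0E + 0xAAAA = 0x197B8 → wrap carry → 0x97B9
  0x97B9 + 0xDD81 = 0x1753A → wrap carry → 0x753B
  0x753B + 0xEF9F = 0x164DA → wrap carry → 0x64DB
One's-complement sum = 0x64DB.
Checksum = ~0x64DB & 0xFFFF = 0x9B24.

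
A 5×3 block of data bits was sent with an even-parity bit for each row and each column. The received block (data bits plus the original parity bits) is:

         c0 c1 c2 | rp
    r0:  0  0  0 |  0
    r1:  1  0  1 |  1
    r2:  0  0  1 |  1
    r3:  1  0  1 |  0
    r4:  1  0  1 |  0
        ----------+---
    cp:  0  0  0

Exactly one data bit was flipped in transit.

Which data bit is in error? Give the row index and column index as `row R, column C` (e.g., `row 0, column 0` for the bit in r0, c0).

row 1, column 0

Recompute each row's even parity and compare to rp:
  r0: data parity 0, sent rp 0 → ok
  r1: data parity 0, sent rp 1 → mismatch
  r2: data parity 1, sent rp 1 → ok
  r3: data parity 0, sent rp 0 → ok
  r4: data parity 0, sent rp 0 → ok
Recompute each column's even parity and compare to cp:
  c0: data parity 1, sent cp 0 → mismatch
  c1: data parity 0, sent cp 0 → ok
  c2: data parity 0, sent cp 0 → ok
Exactly one row (r1) and one column (c0) fail → the flipped bit is at their intersection.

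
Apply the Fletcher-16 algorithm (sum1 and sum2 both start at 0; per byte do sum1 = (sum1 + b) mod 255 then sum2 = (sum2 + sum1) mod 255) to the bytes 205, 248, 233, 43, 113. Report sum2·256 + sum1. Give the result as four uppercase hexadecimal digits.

Running sums (mod 255):
  after byte 0 (205): sum1=205, sum2=205
  after byte 1 (248): sum1=198, sum2=148
  after byte 2 (233): sum1=176, sum2=69
  after byte 3 (43): sum1=219, sum2=33
  after byte 4 (113): sum1=77, sum2=110
Checksum = sum2·256 + sum1 = 110·256 + 77 = 28237 = 0x6E4D.

6E4D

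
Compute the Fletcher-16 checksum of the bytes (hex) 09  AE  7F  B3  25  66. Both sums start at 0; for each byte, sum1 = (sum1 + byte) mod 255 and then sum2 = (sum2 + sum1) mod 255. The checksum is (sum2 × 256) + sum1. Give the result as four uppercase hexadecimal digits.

6976

Running sums (mod 255):
  after byte 0 (09): sum1=9, sum2=9
  after byte 1 (AE): sum1=183, sum2=192
  after byte 2 (7F): sum1=55, sum2=247
  after byte 3 (B3): sum1=234, sum2=226
  after byte 4 (25): sum1=16, sum2=242
  after byte 5 (66): sum1=118, sum2=105
Checksum = sum2·256 + sum1 = 105·256 + 118 = 26998 = 0x6976.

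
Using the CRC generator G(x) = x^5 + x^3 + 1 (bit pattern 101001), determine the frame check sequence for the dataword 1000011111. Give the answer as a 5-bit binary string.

Append 5 zeros: 100001111100000. Divide by 101001 (XOR where the leading bit is 1):
  pos 0: 100001 XOR 101001 = 001000
  pos 2: 100011 XOR 101001 = 001010
  pos 4: 101011 XOR 101001 = 000010
  pos 8: 100000 XOR 101001 = 001001
Remainder (last 5 bits) = 10010. This is the CRC / FCS.

10010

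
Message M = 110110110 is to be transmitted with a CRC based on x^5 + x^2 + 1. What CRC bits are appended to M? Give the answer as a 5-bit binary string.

Append 5 zeros: 11011011000000. Divide by 100101 (XOR where the leading bit is 1):
  pos 0: 110110 XOR 100101 = 010011
  pos 1: 100111 XOR 100101 = 000010
  pos 5: 101000 XOR 100101 = 001101
  pos 7: 110100 XOR 100101 = 010001
  pos 8: 100010 XOR 100101 = 000111
Remainder (last 5 bits) = 00111. This is the CRC / FCS.

00111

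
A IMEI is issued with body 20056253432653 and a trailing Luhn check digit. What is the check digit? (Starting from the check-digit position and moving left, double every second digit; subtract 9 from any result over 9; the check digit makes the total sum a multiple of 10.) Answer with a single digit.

Partial digits right→left: 3 5 6 2 3 4 3 5 2 6 5 0 0 2
Double every second digit counting from the check-digit position (so the 1st, 3rd, 5th, ... of the partial from the right).
  doubled (with −9 where >9): 6 3 6 6 4 1 0 → sum 26
  kept as-is: 5 2 4 5 6 0 2 → sum 24
Total = 26 + 24 = 50.
Check digit = (10 − (50 mod 10)) mod 10 = 0.

0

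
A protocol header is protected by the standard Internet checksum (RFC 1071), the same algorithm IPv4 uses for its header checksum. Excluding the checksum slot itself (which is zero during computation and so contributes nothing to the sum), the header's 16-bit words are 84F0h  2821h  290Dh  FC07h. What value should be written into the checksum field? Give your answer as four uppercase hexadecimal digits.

2DD9

One's-complement addition (fold any carry out of bit 15 back into bit 0):
  0x84F0 + 0x2821 = 0x0AD11
  0xAD11 + 0x290D = 0x0D61E
  0xD61E + 0xFC07 = 0x1D225 → wrap carry → 0xD226
One's-complement sum = 0xD226.
Checksum = ~0xD226 & 0xFFFF = 0x2DD9.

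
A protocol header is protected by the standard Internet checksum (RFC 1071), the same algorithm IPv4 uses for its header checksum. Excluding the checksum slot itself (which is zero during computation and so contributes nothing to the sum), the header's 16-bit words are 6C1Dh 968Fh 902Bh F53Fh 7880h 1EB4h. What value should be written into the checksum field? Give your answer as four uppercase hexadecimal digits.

E0B2

One's-complement addition (fold any carry out of bit 15 back into bit 0):
  0x6C1D + 0x968F = 0x102AC → wrap carry → 0x02AD
  0x02AD + 0x902B = 0x092D8
  0x92D8 + 0xF53F = 0x18817 → wrap carry → 0x8818
  0x8818 + 0x7880 = 0x10098 → wrap carry → 0x0099
  0x0099 + 0x1EB4 = 0x01F4D
One's-complement sum = 0x1F4D.
Checksum = ~0x1F4D & 0xFFFF = 0xE0B2.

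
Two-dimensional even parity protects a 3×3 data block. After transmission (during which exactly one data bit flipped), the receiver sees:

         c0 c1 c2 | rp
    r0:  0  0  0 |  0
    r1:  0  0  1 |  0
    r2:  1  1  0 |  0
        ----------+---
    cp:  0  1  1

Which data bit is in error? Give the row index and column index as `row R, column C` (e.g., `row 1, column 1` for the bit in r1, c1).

row 1, column 0

Recompute each row's even parity and compare to rp:
  r0: data parity 0, sent rp 0 → ok
  r1: data parity 1, sent rp 0 → mismatch
  r2: data parity 0, sent rp 0 → ok
Recompute each column's even parity and compare to cp:
  c0: data parity 1, sent cp 0 → mismatch
  c1: data parity 1, sent cp 1 → ok
  c2: data parity 1, sent cp 1 → ok
Exactly one row (r1) and one column (c0) fail → the flipped bit is at their intersection.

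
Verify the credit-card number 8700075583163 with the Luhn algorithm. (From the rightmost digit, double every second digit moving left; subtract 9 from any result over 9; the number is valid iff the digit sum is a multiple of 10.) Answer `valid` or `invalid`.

invalid

From the right, keep odd positions and double even positions (subtract 9 from any doubled value over 9):
  doubled (positions 2,4,...): 3 6 1 5 0 5 → sum 20
  kept (positions 1,3,...): 3 1 8 5 0 0 8 → sum 25
Total = 45.
45 mod 10 = 5, so the number is invalid.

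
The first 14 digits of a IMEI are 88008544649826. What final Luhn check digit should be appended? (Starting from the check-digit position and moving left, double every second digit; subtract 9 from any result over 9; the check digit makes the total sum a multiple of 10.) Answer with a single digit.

9

Partial digits right→left: 6 2 8 9 4 6 4 4 5 8 0 0 8 8
Double every second digit counting from the check-digit position (so the 1st, 3rd, 5th, ... of the partial from the right).
  doubled (with −9 where >9): 3 7 8 8 1 0 7 → sum 34
  kept as-is: 2 9 6 4 8 0 8 → sum 37
Total = 34 + 37 = 71.
Check digit = (10 − (71 mod 10)) mod 10 = 9.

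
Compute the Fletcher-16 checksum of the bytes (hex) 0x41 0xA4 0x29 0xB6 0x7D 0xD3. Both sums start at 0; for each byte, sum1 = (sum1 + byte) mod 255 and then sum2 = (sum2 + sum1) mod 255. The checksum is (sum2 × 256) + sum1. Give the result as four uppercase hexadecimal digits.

5617

Running sums (mod 255):
  after byte 0 (0x41): sum1=65, sum2=65
  after byte 1 (0xA4): sum1=229, sum2=39
  after byte 2 (0x29): sum1=15, sum2=54
  after byte 3 (0xB6): sum1=197, sum2=251
  after byte 4 (0x7D): sum1=67, sum2=63
  after byte 5 (0xD3): sum1=23, sum2=86
Checksum = sum2·256 + sum1 = 86·256 + 23 = 22039 = 0x5617.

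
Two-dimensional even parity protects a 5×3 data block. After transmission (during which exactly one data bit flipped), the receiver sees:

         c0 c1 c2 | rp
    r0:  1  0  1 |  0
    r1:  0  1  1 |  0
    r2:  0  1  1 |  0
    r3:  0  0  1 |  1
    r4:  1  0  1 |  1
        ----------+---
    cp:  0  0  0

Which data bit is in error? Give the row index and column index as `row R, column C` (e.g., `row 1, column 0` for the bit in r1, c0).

row 4, column 2

Recompute each row's even parity and compare to rp:
  r0: data parity 0, sent rp 0 → ok
  r1: data parity 0, sent rp 0 → ok
  r2: data parity 0, sent rp 0 → ok
  r3: data parity 1, sent rp 1 → ok
  r4: data parity 0, sent rp 1 → mismatch
Recompute each column's even parity and compare to cp:
  c0: data parity 0, sent cp 0 → ok
  c1: data parity 0, sent cp 0 → ok
  c2: data parity 1, sent cp 0 → mismatch
Exactly one row (r4) and one column (c2) fail → the flipped bit is at their intersection.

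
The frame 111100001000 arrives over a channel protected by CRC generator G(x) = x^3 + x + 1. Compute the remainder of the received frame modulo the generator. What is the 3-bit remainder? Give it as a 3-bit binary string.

Modulo-2 division of 111100001000 by 1011:
  pos 0: 1111 XOR 1011 = 0100
  pos 1: 1000 XOR 1011 = 0011
  pos 3: 1100 XOR 1011 = 0111
  pos 4: 1110 XOR 1011 = 0101
  pos 5: 1011 XOR 1011 = 0000
Remainder = 000 (zero — the frame passes the CRC check).

000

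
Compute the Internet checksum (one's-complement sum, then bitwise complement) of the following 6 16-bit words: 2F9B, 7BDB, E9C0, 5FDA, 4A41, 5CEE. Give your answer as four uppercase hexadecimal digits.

One's-complement addition (fold any carry out of bit 15 back into bit 0):
  0x2F9B + 0x7BDB = 0x0AB76
  0xAB76 + 0xE9C0 = 0x19536 → wrap carry → 0x9537
  0x9537 + 0x5FDA = 0x0F511
  0xF511 + 0x4A41 = 0x13F52 → wrap carry → 0x3F53
  0x3F53 + 0x5CEE = 0x09C41
One's-complement sum = 0x9C41.
Checksum = ~0x9C41 & 0xFFFF = 0x63BE.

63BE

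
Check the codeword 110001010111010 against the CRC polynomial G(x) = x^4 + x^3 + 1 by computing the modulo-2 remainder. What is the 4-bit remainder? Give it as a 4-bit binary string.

0000

Modulo-2 division of 110001010111010 by 11001:
  pos 0: 11000 XOR 11001 = 00001
  pos 4: 11010 XOR 11001 = 00011
  pos 7: 11111 XOR 11001 = 00110
  pos 9: 11001 XOR 11001 = 00000
Remainder = 0000 (zero — the frame passes the CRC check).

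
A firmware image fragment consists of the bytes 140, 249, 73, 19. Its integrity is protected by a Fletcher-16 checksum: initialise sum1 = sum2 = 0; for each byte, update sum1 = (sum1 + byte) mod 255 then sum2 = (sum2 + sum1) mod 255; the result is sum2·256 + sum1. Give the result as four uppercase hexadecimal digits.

C5E2

Running sums (mod 255):
  after byte 0 (140): sum1=140, sum2=140
  after byte 1 (249): sum1=134, sum2=19
  after byte 2 (73): sum1=207, sum2=226
  after byte 3 (19): sum1=226, sum2=197
Checksum = sum2·256 + sum1 = 197·256 + 226 = 50658 = 0xC5E2.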